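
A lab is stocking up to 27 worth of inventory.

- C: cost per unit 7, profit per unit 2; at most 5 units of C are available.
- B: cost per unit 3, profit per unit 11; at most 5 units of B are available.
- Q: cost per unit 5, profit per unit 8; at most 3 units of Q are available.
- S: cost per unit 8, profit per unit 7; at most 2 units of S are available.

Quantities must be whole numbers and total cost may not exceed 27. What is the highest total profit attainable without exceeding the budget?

B has the best ratio (11/3); taking only B gives at most 5×11 = 55 (stopped by the supply cap of 5).
Mixing does better — 5×B and 2×Q: cost 25 ≤ 27, profit 5·11 + 2·8 = 71.

71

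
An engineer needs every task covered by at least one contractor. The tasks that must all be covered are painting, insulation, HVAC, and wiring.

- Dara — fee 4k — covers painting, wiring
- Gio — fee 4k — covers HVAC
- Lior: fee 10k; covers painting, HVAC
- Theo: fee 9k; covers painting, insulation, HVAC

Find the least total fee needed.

The greedy cost-per-new-task heuristic would pick Dara, Gio, and Theo for 17, but a cheaper cover exists.
Choose Dara and Theo: together they cover painting, insulation, HVAC, wiring — every task.
Total fee: 4 + 9 = 13.
No cover costs less than 13.

13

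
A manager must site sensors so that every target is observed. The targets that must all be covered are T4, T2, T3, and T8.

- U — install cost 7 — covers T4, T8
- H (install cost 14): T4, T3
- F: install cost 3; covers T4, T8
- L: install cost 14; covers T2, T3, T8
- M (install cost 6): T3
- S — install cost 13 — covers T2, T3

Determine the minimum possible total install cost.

Choose F and S: together they cover T4, T2, T3, T8 — every target.
Total install cost: 3 + 13 = 16.

16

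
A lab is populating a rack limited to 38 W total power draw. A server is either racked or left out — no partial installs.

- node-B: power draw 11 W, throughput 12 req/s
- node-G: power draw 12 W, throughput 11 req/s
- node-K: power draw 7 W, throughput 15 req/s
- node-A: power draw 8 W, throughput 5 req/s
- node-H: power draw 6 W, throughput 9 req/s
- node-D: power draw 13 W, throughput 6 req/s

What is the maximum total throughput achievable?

47

Treat it as a binary knapsack problem.
node-B + node-G + node-K + node-A: power draw 11 + 12 + 7 + 8 = 38 ≤ 38, throughput 12 + 11 + 15 + 5 = 43.
node-B + node-G + node-K + node-H: power draw 11 + 12 + 7 + 6 = 36 ≤ 38, throughput 12 + 11 + 15 + 9 = 47.
Best is node-B, node-G, node-K, and node-H with total throughput 47.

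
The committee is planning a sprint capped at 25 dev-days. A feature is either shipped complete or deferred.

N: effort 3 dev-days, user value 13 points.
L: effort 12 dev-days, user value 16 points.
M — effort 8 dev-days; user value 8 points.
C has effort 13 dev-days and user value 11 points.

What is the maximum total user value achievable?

This is a 0-1 knapsack instance.
Allowing fractional choices, the relaxed optimum would be about 38.7, but features are indivisible.
N + M + C: effort 3 + 8 + 13 = 24 ≤ 25, user value 13 + 8 + 11 = 32.
N + L + M: effort 3 + 12 + 8 = 23 ≤ 25, user value 13 + 16 + 8 = 37.
Best is N, L, and M with total user value 37.

37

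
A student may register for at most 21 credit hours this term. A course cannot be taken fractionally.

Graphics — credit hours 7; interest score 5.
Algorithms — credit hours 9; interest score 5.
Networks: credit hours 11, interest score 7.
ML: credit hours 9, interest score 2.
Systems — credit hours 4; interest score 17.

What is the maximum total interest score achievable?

27

Allowing fractional choices, the relaxed optimum would be about 28.4, but courses are indivisible.
Networks + Systems: credit hours 11 + 4 = 15 ≤ 21, interest score 7 + 17 = 24.
Graphics + Algorithms + Systems: credit hours 7 + 9 + 4 = 20 ≤ 21, interest score 5 + 5 + 17 = 27.
Best is Graphics, Algorithms, and Systems with total interest score 27.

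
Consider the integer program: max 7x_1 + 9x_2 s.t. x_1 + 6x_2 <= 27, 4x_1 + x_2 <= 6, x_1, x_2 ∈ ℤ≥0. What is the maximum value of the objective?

36

Relaxing integrality, the LP optimum is 42.65 at (x_1,x_2) = (0.391, 4.43), which is not an integer point.
(x_1,x_2)=(0,4): 1·0+6·4=24≤27, 4·0+1·4=4≤6, objective 36.
(x_1,x_2)=(0,3): 1·0+6·3=18≤27, 4·0+1·3=3≤6, objective 27.
Maximum is 36 at (x_1,x_2)=(0,4).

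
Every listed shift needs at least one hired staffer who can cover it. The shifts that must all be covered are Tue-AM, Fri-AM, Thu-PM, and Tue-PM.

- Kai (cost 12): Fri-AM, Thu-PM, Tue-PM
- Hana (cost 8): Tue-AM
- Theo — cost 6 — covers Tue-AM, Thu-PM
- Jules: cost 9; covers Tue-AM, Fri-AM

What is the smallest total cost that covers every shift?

This is a weighted set-cover instance.
Choose Kai and Theo: together they cover Tue-AM, Fri-AM, Thu-PM, Tue-PM — every shift.
Total cost: 12 + 6 = 18.
No cover costs less than 18.

18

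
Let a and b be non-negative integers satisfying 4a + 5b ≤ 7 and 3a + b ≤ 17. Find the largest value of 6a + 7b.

7

Relaxing integrality, the LP optimum is 10.50 at (a,b) = (1.75, 0), which is not an integer point.
(a,b)=(0,1): 4·0+5·1=5≤7, 3·0+1·1=1≤17, objective 7.
(a,b)=(1,0): 4·1+5·0=4≤7, 3·1+1·0=3≤17, objective 6.
(a,b)=(0,0): 4·0+5·0=0≤7, 3·0+1·0=0≤17, objective 0.
No feasible integer point exceeds 7.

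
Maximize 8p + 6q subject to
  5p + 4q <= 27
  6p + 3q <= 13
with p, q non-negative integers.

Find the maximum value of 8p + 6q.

Relaxing integrality, the LP optimum is 26.00 at (p,q) = (0, 4.33), which is not an integer point.
(p,q)=(0,4) is feasible, giving 24.
(p,q)=(0,3) is feasible, giving 18.
The best lattice point is (0,4), giving 24.

24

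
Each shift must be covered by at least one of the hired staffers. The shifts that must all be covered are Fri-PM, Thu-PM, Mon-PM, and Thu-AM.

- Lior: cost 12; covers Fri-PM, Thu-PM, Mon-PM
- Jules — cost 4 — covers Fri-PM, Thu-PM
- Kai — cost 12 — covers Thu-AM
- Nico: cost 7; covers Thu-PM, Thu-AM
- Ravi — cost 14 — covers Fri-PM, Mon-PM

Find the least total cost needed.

19

This is an integer covering problem.
The greedy cost-per-new-shift heuristic would pick Jules, Nico, and Lior for 23, but a cheaper cover exists.
Choose Lior and Nico: together they cover Fri-PM, Thu-PM, Mon-PM, Thu-AM — every shift.
Total cost: 12 + 7 = 19.
No cover costs less than 19.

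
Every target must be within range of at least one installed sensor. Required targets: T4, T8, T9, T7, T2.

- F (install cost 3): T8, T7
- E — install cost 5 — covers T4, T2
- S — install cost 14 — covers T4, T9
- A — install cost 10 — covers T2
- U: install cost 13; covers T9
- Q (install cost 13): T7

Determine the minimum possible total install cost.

21

This is a weighted set-cover instance.
Choose F, E, and U: together they cover T4, T8, T9, T7, T2 — every target.
Total install cost: 3 + 5 + 13 = 21.
No cover costs less than 21.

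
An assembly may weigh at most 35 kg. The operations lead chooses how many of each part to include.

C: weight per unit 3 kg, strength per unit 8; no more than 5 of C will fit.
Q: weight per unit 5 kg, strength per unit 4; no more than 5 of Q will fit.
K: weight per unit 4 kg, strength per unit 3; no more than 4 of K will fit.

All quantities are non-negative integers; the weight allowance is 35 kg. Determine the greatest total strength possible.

56

This is a bounded integer knapsack.
Take 5×C and 4×Q: weight 35 ≤ 35, strength 5·8 + 4·4 = 56.
C has the best ratio (8/3) and is taken to its limit of 5; remaining capacity is filled optimally with the others.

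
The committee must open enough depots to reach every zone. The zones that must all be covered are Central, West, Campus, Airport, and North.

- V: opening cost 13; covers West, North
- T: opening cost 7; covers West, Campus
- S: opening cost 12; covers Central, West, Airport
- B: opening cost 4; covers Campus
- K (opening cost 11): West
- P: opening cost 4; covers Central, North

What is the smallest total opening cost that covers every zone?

20

The greedy cost-per-new-zone heuristic would pick P, T, and S for 23, but a cheaper cover exists.
Choose S, B, and P: together they cover Central, West, Campus, Airport, North — every zone.
Total opening cost: 12 + 4 + 4 = 20.
No cover costs less than 20.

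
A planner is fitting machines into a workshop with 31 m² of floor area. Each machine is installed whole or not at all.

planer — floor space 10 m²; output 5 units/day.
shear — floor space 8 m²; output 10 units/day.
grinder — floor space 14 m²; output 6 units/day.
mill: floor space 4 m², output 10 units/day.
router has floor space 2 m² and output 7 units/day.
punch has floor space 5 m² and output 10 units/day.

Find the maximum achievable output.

42

This is a 0-1 knapsack instance.
planer + shear + mill + router + punch: floor space 10 + 8 + 4 + 2 + 5 = 29 ≤ 31, output 5 + 10 + 10 + 7 + 10 = 42.
shear + mill + router + punch: floor space 8 + 4 + 2 + 5 = 19 ≤ 31, output 10 + 10 + 7 + 10 = 37.
shear + grinder + mill + punch: floor space 8 + 14 + 4 + 5 = 31 ≤ 31, output 10 + 6 + 10 + 10 = 36.
Best is planer, shear, mill, router, and punch with total output 42.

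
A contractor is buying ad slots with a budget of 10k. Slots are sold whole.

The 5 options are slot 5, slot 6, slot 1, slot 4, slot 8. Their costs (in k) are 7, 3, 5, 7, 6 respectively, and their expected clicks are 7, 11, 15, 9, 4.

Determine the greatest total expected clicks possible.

slot 6 + slot 4: cost 3 + 7 = 10 ≤ 10, expected clicks 11 + 9 = 20.
slot 5 + slot 6: cost 7 + 3 = 10 ≤ 10, expected clicks 7 + 11 = 18.
slot 6 + slot 1: cost 3 + 5 = 8 ≤ 10, expected clicks 11 + 15 = 26.
Best is slot 6 and slot 1 with total expected clicks 26.

26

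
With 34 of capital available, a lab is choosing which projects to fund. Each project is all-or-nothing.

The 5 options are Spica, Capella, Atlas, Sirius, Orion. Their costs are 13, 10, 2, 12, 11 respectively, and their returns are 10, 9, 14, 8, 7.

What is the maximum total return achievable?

Take Spica, Capella, and Atlas: cost 13 + 10 + 2 = 25 ≤ 34, return 10 + 9 + 14 = 33.
No other feasible combination does better.

33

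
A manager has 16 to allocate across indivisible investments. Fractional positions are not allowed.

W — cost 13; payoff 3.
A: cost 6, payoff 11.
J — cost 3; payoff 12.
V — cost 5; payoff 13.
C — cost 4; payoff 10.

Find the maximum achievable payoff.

36

Allowing fractional choices, the relaxed optimum would be about 42.3, but investments are indivisible.
A + J + V: cost 6 + 3 + 5 = 14 ≤ 16, payoff 11 + 12 + 13 = 36.
J + V + C: cost 3 + 5 + 4 = 12 ≤ 16, payoff 12 + 13 + 10 = 35.
Best is A, J, and V with total payoff 36.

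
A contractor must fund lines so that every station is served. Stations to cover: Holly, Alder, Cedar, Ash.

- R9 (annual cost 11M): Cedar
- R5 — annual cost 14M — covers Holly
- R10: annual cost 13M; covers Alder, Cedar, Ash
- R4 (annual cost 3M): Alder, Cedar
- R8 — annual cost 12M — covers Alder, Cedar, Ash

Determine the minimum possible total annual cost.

26

The greedy cost-per-new-station heuristic would pick R4, R8, and R5 for 29, but a cheaper cover exists.
Choose R5 and R8: together they cover Holly, Alder, Cedar, Ash — every station.
Total annual cost: 14 + 12 = 26.
No cover costs less than 26.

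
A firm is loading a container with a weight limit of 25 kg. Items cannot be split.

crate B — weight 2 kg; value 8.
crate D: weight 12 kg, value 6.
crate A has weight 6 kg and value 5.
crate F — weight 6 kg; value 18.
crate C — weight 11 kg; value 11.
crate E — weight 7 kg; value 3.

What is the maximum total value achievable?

crate B + crate F + crate C: weight 2 + 6 + 11 = 19 ≤ 25, value 8 + 18 + 11 = 37.
crate B + crate A + crate F + crate E: weight 2 + 6 + 6 + 7 = 21 ≤ 25, value 8 + 5 + 18 + 3 = 34.
crate B + crate A + crate F + crate C: weight 2 + 6 + 6 + 11 = 25 ≤ 25, value 8 + 5 + 18 + 11 = 42.
Best is crate B, crate A, crate F, and crate C with total value 42.

42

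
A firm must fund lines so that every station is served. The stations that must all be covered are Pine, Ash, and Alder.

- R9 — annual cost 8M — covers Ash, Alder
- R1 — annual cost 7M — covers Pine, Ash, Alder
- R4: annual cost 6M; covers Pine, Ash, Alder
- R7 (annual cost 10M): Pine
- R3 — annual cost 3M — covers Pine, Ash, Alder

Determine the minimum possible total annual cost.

3

R3 alone covers Pine, Ash, Alder — every station.
Total annual cost: 3.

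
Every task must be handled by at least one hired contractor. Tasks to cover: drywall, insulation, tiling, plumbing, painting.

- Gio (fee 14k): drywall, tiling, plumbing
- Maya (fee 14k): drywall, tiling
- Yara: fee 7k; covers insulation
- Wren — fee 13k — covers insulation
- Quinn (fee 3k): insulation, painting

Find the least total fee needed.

Choose Gio and Quinn: together they cover drywall, insulation, tiling, plumbing, painting — every task.
Total fee: 14 + 3 = 17.
No cover costs less than 17.

17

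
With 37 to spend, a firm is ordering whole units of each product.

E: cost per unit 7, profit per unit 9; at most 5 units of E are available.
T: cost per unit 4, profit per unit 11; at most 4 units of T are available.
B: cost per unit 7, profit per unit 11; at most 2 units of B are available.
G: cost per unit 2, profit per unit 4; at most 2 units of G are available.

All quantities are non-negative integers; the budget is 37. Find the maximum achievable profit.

T has the best ratio (11/4); taking only T gives at most 4×11 = 44 (stopped by the supply cap of 4).
Mixing does better — 1×E, 4×T, and 2×B: cost 37 ≤ 37, profit 1·9 + 4·11 + 2·11 = 75.

75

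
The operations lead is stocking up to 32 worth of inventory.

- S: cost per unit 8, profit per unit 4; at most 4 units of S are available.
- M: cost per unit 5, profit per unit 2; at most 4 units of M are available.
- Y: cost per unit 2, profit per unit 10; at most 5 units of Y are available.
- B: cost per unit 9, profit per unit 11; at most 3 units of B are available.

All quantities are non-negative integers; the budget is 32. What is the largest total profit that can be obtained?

72

This is a bounded integer knapsack.
5×Y and 2×B: cost 28 ≤ 32, profit 5·10 + 2·11 = 72.
1×S, 1×M, 5×Y, and 1×B: cost 32 ≤ 32, profit 1·4 + 1·2 + 5·10 + 1·11 = 67.
Best is 72.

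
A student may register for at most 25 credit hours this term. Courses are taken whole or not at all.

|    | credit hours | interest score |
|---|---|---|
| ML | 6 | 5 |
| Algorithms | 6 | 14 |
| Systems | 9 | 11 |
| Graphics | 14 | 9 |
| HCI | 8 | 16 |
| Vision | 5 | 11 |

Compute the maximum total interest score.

46

Allowing fractional choices, the relaxed optimum would be about 48.3, but courses are indivisible.
Algorithms + HCI + Vision: credit hours 6 + 8 + 5 = 19 ≤ 25, interest score 14 + 16 + 11 = 41.
ML + Algorithms + HCI + Vision: credit hours 6 + 6 + 8 + 5 = 25 ≤ 25, interest score 5 + 14 + 16 + 11 = 46.
Best is ML, Algorithms, HCI, and Vision with total interest score 46.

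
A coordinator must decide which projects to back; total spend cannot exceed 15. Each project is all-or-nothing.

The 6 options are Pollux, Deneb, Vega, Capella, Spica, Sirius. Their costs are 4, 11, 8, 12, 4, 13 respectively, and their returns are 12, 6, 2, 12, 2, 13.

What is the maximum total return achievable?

18

Pollux + Spica: cost 4 + 4 = 8 ≤ 15, return 12 + 2 = 14.
Pollux + Vega: cost 4 + 8 = 12 ≤ 15, return 12 + 2 = 14.
Pollux + Deneb: cost 4 + 11 = 15 ≤ 15, return 12 + 6 = 18.
Best is Pollux and Deneb with total return 18.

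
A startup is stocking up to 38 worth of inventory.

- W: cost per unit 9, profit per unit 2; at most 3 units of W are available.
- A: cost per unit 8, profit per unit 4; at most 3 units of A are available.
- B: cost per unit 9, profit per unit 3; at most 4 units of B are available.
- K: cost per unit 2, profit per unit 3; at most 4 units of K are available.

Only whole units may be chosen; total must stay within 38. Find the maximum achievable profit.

K has the best ratio (3/2); taking only K gives at most 4×3 = 12 (stopped by the supply cap of 4).
Mixing does better — 3×A and 4×K: cost 32 ≤ 38, profit 3·4 + 4·3 = 24.

24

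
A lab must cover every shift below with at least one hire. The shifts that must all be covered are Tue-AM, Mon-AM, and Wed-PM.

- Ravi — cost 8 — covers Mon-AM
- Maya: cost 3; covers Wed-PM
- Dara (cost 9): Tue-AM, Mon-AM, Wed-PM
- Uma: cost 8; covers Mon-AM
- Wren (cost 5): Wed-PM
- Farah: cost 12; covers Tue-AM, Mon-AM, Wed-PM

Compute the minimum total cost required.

The greedy cost-per-new-shift heuristic would pick Maya and Dara for 12, but a cheaper cover exists.
Dara alone covers Tue-AM, Mon-AM, Wed-PM — every shift.
Total cost: 9.
No cover costs less than 9.

9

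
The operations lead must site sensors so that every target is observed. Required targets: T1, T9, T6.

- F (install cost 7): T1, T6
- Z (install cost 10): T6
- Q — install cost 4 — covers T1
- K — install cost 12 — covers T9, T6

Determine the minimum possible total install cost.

16

The greedy cost-per-new-target heuristic would pick F and K for 19, but a cheaper cover exists.
Choose Q and K: together they cover T1, T9, T6 — every target.
Total install cost: 4 + 12 = 16.
No cover costs less than 16.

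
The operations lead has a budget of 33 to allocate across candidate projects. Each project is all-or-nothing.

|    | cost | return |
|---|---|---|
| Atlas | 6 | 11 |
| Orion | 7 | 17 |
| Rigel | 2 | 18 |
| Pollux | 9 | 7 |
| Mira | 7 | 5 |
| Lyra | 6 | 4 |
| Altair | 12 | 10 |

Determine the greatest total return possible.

Atlas + Orion + Rigel + Pollux + Mira: cost 6 + 7 + 2 + 9 + 7 = 31 ≤ 33, return 11 + 17 + 18 + 7 + 5 = 58.
Atlas + Orion + Rigel + Lyra + Altair: cost 6 + 7 + 2 + 6 + 12 = 33 ≤ 33, return 11 + 17 + 18 + 4 + 10 = 60.
Best is Atlas, Orion, Rigel, Lyra, and Altair with total return 60.

60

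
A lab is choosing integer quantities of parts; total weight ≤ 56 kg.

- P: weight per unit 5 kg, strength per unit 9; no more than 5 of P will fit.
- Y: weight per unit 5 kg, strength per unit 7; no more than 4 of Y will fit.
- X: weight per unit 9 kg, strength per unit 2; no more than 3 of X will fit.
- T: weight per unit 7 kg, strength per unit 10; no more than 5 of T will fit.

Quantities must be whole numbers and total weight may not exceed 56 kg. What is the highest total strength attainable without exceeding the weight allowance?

89

P has the best ratio (9/5); taking only P gives at most 5×9 = 45 (stopped by the supply cap of 5).
Mixing does better — 5×P, 2×Y, and 3×T: weight 56 ≤ 56, strength 5·9 + 2·7 + 3·10 = 89.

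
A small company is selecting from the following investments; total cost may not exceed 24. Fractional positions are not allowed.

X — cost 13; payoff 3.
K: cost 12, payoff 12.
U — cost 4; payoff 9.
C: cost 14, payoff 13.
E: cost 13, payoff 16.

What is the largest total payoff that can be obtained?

25

This is a 0-1 knapsack instance.
K + U: cost 12 + 4 = 16 ≤ 24, payoff 12 + 9 = 21.
U + E: cost 4 + 13 = 17 ≤ 24, payoff 9 + 16 = 25.
U + C: cost 4 + 14 = 18 ≤ 24, payoff 9 + 13 = 22.
Best is U and E with total payoff 25.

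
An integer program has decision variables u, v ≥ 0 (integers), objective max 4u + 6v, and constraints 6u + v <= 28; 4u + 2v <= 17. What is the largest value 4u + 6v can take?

The continuous relaxation peaks at (0, 8.5) with value 51.00; rounding to a feasible lattice point costs some objective.
(u,v)=(0,8) is feasible, giving 48.
(u,v)=(0,7) is feasible, giving 42.
No feasible integer point exceeds 48.

48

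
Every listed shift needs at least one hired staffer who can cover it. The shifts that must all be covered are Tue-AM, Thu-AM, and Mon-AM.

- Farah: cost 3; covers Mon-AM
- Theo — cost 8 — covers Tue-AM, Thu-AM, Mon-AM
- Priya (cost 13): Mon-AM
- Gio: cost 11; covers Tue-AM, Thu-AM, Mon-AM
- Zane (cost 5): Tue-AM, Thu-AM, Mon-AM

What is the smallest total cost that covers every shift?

5

Zane alone covers Tue-AM, Thu-AM, Mon-AM — every shift.
Total cost: 5.
No cover costs less than 5.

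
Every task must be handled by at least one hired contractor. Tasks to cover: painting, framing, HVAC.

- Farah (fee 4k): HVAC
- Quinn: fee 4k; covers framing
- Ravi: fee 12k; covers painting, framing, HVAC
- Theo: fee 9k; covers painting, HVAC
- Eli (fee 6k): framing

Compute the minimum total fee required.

12

The greedy cost-per-new-task heuristic would pick Farah, Quinn, and Theo for 17, but a cheaper cover exists.
Ravi alone covers painting, framing, HVAC — every task.
Total fee: 12.
No cover costs less than 12.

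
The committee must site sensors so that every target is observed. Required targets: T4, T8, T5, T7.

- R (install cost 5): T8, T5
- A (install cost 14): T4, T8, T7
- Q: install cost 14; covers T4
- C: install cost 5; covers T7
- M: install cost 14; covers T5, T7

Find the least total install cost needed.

This is an integer covering problem.
The greedy cost-per-new-target heuristic would pick R, C, and A for 24, but a cheaper cover exists.
Choose R and A: together they cover T4, T8, T5, T7 — every target.
Total install cost: 5 + 14 = 19.
No cover costs less than 19.

19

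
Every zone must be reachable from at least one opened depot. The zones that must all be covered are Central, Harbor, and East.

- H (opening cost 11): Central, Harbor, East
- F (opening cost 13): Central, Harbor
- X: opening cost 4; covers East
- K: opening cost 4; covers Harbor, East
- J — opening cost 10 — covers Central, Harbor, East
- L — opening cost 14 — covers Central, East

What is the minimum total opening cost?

10

This is a weighted set-cover instance.
J alone covers Central, Harbor, East — every zone.
Total opening cost: 10.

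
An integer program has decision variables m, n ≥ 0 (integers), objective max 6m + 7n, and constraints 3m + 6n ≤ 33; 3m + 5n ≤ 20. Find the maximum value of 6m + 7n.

The continuous relaxation peaks at (6.67, 0) with value 40.00; rounding to a feasible lattice point costs some objective.
(m,n)=(5,1): 3·5+6·1=21≤33, 3·5+5·1=20≤20, objective 37.
(m,n)=(6,0): 3·6+6·0=18≤33, 3·6+5·0=18≤20, objective 36.
(m,n)=(4,1): 3·4+6·1=18≤33, 3·4+5·1=17≤20, objective 31.
(m,n)=(5,0): 3·5+6·0=15≤33, 3·5+5·0=15≤20, objective 30.
The best lattice point is (5,1), giving 37.

37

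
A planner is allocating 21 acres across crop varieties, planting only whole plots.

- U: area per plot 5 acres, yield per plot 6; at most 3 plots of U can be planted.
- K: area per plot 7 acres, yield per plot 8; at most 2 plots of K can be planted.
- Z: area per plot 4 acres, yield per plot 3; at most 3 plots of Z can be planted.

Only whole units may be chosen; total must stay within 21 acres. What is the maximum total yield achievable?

U has the best ratio (6/5); taking only U gives at most 3×6 = 18 (stopped by the supply cap of 3).
Mixing does better — 2×U, 1×K, and 1×Z: area 21 ≤ 21, yield 2·6 + 1·8 + 1·3 = 23.

23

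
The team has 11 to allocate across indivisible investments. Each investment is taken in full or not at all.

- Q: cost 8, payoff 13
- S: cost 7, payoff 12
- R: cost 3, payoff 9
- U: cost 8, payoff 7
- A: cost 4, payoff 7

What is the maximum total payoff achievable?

Q + R: cost 8 + 3 = 11 ≤ 11, payoff 13 + 9 = 22.
S + R: cost 7 + 3 = 10 ≤ 11, payoff 12 + 9 = 21.
Best is Q and R with total payoff 22.

22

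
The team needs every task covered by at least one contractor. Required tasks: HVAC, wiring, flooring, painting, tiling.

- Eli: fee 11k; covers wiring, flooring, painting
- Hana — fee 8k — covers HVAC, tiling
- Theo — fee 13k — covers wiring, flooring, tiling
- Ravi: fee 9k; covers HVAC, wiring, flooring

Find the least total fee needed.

19

Choose Eli and Hana: together they cover HVAC, wiring, flooring, painting, tiling — every task.
Total fee: 11 + 8 = 19.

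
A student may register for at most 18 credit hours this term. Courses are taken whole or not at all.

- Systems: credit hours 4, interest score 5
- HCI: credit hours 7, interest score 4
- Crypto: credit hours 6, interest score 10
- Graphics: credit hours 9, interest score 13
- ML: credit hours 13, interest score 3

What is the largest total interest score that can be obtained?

23

Systems + HCI + Crypto: credit hours 4 + 7 + 6 = 17 ≤ 18, interest score 5 + 4 + 10 = 19.
Crypto + Graphics: credit hours 6 + 9 = 15 ≤ 18, interest score 10 + 13 = 23.
Best is Crypto and Graphics with total interest score 23.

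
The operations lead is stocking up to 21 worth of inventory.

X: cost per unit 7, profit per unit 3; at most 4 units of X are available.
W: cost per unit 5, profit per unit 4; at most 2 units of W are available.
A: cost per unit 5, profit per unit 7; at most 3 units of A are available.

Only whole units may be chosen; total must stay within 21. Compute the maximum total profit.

This is a bounded integer knapsack.
A has the best ratio (7/5); taking only A gives at most 3×7 = 21 (stopped by the supply cap of 3).
Mixing does better — 1×W and 3×A: cost 20 ≤ 21, profit 1·4 + 3·7 = 25.

25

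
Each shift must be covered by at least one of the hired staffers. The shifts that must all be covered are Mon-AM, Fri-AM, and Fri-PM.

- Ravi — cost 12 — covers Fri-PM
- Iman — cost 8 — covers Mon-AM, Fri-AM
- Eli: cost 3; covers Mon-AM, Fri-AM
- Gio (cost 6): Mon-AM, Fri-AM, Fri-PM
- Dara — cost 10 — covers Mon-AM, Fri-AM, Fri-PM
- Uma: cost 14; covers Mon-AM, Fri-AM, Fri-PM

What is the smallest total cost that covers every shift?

6

Gio alone covers Mon-AM, Fri-AM, Fri-PM — every shift.
Total cost: 6.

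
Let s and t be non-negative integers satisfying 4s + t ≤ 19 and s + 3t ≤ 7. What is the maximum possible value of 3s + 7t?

19

The continuous relaxation peaks at (4.55, 0.818) with value 19.36; rounding to a feasible lattice point costs some objective.
(s,t)=(4,1): 4·4+1·1=17≤19, 1·4+3·1=7≤7, objective 19.
(s,t)=(3,1): 4·3+1·1=13≤19, 1·3+3·1=6≤7, objective 16.
(s,t)=(4,0): 4·4+1·0=16≤19, 1·4+3·0=4≤7, objective 12.
(s,t)=(3,0): 4·3+1·0=12≤19, 1·3+3·0=3≤7, objective 9.
The best lattice point is (4,1), giving 19.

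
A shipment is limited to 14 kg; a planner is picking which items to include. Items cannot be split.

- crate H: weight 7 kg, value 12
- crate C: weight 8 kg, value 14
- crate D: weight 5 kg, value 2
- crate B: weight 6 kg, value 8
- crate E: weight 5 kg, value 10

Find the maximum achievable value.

Take crate C and crate E: weight 8 + 5 = 13 ≤ 14, value 14 + 10 = 24.
No other feasible combination does better.

24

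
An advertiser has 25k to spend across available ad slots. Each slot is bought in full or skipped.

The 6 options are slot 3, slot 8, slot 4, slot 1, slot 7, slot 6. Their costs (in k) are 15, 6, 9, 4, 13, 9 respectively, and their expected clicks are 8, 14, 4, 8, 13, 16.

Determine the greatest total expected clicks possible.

38

slot 8 + slot 4 + slot 6: cost 6 + 9 + 9 = 24 ≤ 25, expected clicks 14 + 4 + 16 = 34.
slot 8 + slot 1 + slot 6: cost 6 + 4 + 9 = 19 ≤ 25, expected clicks 14 + 8 + 16 = 38.
slot 8 + slot 1 + slot 7: cost 6 + 4 + 13 = 23 ≤ 25, expected clicks 14 + 8 + 13 = 35.
Best is slot 8, slot 1, and slot 6 with total expected clicks 38.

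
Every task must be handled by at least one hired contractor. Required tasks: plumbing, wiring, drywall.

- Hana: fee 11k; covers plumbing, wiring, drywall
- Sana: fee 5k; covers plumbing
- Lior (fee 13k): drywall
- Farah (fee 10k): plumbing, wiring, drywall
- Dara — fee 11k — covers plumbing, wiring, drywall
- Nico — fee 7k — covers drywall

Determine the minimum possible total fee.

Farah alone covers plumbing, wiring, drywall — every task.
Total fee: 10.

10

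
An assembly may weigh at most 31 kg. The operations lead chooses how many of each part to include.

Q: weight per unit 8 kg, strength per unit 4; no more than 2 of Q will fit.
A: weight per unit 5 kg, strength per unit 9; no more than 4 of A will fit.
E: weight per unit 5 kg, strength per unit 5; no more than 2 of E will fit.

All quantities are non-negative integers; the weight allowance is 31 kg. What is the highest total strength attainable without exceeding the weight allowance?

46

This is a bounded integer knapsack.
Take 4×A and 2×E: weight 30 ≤ 31, strength 4·9 + 2·5 = 46.
A has the best ratio (9/5) and is taken to its limit of 4; remaining capacity is filled optimally with the others.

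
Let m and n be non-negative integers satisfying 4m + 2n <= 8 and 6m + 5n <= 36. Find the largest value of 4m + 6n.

24

(m,n)=(0,4): 4·0+2·4=8≤8, 6·0+5·4=20≤36, objective 24.
(m,n)=(0,3): 4·0+2·3=6≤8, 6·0+5·3=15≤36, objective 18.
Maximum is 24 at (m,n)=(0,4).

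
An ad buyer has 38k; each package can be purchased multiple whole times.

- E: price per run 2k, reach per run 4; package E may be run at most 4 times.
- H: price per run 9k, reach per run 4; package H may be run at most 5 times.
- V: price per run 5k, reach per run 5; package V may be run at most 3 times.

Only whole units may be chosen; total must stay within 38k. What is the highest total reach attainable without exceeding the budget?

E has the best ratio (4/2); taking only E gives at most 4×4 = 16 (stopped by the supply cap of 4).
Mixing does better — 4×E, 1×H, and 3×V: price 32 ≤ 38, reach 4·4 + 1·4 + 3·5 = 35.

35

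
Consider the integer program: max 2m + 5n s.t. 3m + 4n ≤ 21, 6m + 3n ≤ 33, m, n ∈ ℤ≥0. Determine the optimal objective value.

25

(m,n)=(0,5): 3·0+4·5=20≤21, 6·0+3·5=15≤33, objective 25.
(m,n)=(1,4): 3·1+4·4=19≤21, 6·1+3·4=18≤33, objective 22.
(m,n)=(0,4): 3·0+4·4=16≤21, 6·0+3·4=12≤33, objective 20.
No feasible integer point exceeds 25.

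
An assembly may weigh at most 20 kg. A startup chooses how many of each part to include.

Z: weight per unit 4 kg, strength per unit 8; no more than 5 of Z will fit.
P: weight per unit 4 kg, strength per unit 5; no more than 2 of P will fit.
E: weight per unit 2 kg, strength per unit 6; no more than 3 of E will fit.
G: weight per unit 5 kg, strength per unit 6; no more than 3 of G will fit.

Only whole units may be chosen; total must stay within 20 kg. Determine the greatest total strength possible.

44

Take 4×Z and 2×E: weight 20 ≤ 20, strength 4·8 + 2·6 = 44.
No other integer combination yields more.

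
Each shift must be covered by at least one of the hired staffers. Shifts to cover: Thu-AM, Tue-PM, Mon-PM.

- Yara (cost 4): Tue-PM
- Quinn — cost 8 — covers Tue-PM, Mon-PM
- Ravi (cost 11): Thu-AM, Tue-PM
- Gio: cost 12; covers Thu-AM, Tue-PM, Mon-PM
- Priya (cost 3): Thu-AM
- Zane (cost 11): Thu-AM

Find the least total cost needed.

The greedy cost-per-new-shift heuristic would pick Priya, Yara, and Quinn for 15, but a cheaper cover exists.
Choose Quinn and Priya: together they cover Thu-AM, Tue-PM, Mon-PM — every shift.
Total cost: 8 + 3 = 11.
No cover costs less than 11.

11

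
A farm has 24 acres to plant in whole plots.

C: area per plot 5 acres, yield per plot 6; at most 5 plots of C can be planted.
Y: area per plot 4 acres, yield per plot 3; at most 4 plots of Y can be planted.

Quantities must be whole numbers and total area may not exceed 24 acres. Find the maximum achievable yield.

3×C and 2×Y: area 23 ≤ 24, yield 3·6 + 2·3 = 24.
4×C and 1×Y: area 24 ≤ 24, yield 4·6 + 1·3 = 27.
Best is 27.

27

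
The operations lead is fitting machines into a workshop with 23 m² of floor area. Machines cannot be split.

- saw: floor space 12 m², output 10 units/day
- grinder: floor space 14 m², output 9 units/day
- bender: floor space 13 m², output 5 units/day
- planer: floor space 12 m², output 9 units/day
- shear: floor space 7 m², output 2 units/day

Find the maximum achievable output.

Allowing fractional choices, the relaxed optimum would be about 18.2, but machines are indivisible.
planer + shear: floor space 12 + 7 = 19 ≤ 23, output 9 + 2 = 11.
saw + shear: floor space 12 + 7 = 19 ≤ 23, output 10 + 2 = 12.
grinder + shear: floor space 14 + 7 = 21 ≤ 23, output 9 + 2 = 11.
Best is saw and shear with total output 12.

12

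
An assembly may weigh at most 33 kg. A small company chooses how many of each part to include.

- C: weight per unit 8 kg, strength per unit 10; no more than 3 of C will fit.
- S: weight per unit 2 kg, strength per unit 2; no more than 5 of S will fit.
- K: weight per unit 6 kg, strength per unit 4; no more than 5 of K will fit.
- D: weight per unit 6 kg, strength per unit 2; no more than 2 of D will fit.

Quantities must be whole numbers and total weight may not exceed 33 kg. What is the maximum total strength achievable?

38

C has the best ratio (10/8); taking only C gives at most 3×10 = 30 (stopped by the supply cap of 3).
Mixing does better — 3×C and 4×S: weight 32 ≤ 33, strength 3·10 + 4·2 = 38.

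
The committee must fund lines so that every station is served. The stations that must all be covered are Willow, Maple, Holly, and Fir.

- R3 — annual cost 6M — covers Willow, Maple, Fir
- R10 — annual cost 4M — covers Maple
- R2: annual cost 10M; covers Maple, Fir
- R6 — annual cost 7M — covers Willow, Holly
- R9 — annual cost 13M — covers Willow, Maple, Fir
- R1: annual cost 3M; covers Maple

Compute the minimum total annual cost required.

Choose R3 and R6: together they cover Willow, Maple, Holly, Fir — every station.
Total annual cost: 6 + 7 = 13.

13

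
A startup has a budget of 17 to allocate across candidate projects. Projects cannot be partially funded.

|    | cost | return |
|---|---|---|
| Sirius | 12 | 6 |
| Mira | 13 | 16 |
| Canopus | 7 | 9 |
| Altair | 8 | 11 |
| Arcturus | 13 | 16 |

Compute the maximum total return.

20

Allowing fractional choices, the relaxed optimum would be about 22.5, but projects are indivisible.
Mira: cost 13 ≤ 17, return 16.
Arcturus: cost 13 ≤ 17, return 16.
Canopus + Altair: cost 7 + 8 = 15 ≤ 17, return 9 + 11 = 20.
Best is Canopus and Altair with total return 20.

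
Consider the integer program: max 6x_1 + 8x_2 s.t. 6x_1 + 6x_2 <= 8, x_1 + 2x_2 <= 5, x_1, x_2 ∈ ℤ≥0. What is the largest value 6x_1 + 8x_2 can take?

Relaxing integrality, the LP optimum is 10.67 at (x_1,x_2) = (0, 1.33), which is not an integer point.
(x_1,x_2)=(0,1): 6·0+6·1=6≤8, 1·0+2·1=2≤5, objective 8.
(x_1,x_2)=(1,0): 6·1+6·0=6≤8, 1·1+2·0=1≤5, objective 6.
The best lattice point is (0,1), giving 8.

8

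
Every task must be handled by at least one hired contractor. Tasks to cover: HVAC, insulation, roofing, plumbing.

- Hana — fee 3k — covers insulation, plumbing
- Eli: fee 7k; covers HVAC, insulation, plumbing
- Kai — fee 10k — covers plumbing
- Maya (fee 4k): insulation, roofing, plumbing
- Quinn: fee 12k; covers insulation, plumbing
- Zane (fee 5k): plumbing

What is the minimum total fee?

Choose Eli and Maya: together they cover HVAC, insulation, roofing, plumbing — every task.
Total fee: 7 + 4 = 11.

11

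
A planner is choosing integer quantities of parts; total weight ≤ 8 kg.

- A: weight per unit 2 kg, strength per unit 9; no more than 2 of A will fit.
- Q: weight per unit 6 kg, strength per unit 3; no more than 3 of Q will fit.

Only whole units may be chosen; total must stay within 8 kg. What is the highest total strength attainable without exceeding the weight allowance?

This is a bounded integer knapsack.
2×A: weight 4 ≤ 8, strength 2·9 = 18.
1×A and 1×Q: weight 8 ≤ 8, strength 1·9 + 1·3 = 12.
Best is 18.

18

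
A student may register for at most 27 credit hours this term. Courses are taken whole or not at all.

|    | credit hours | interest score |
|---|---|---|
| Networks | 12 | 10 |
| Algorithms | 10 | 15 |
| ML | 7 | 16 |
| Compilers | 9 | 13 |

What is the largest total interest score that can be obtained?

44

Allowing fractional choices, the relaxed optimum would be about 44.8, but courses are indivisible.
Algorithms + ML: credit hours 10 + 7 = 17 ≤ 27, interest score 15 + 16 = 31.
ML + Compilers: credit hours 7 + 9 = 16 ≤ 27, interest score 16 + 13 = 29.
Algorithms + ML + Compilers: credit hours 10 + 7 + 9 = 26 ≤ 27, interest score 15 + 16 + 13 = 44.
Best is Algorithms, ML, and Compilers with total interest score 44.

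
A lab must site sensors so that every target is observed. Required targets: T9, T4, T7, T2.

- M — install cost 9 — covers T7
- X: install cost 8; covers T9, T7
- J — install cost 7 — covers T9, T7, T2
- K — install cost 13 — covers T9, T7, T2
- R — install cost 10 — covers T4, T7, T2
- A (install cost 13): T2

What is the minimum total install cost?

17

This is an integer covering problem.
Choose J and R: together they cover T9, T4, T7, T2 — every target.
Total install cost: 7 + 10 = 17.
No cover costs less than 17.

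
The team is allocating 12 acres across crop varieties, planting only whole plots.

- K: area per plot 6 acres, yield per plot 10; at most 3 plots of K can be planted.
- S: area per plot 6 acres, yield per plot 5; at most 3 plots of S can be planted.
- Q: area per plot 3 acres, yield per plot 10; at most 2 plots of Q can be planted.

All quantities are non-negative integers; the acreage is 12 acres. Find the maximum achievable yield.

Q has the best ratio (10/3); taking only Q gives at most 2×10 = 20 (stopped by the supply cap of 2).
Mixing does better — 1×K and 2×Q: area 12 ≤ 12, yield 1·10 + 2·10 = 30.

30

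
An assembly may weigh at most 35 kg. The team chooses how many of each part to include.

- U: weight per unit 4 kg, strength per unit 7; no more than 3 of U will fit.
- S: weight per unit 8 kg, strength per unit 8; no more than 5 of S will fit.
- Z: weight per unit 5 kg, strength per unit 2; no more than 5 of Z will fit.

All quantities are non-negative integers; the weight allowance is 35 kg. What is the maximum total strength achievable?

This is a bounded integer knapsack.
Take 3×U, 2×S, and 1×Z: weight 33 ≤ 35, strength 3·7 + 2·8 + 1·2 = 39.
U has the best ratio (7/4) and is taken to its limit of 3; remaining capacity is filled optimally with the others.

39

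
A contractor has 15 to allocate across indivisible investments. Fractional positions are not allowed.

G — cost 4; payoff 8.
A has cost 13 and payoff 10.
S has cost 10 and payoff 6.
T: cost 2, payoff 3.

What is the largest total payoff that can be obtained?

Treat it as a binary knapsack problem.
Allowing fractional choices, the relaxed optimum would be about 17.9, but investments are indivisible.
G + S: cost 4 + 10 = 14 ≤ 15, payoff 8 + 6 = 14.
A + T: cost 13 + 2 = 15 ≤ 15, payoff 10 + 3 = 13.
G + T: cost 4 + 2 = 6 ≤ 15, payoff 8 + 3 = 11.
Best is G and S with total payoff 14.

14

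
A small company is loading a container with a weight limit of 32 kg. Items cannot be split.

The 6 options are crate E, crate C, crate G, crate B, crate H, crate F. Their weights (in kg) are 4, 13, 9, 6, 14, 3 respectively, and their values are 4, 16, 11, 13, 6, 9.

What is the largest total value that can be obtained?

49

crate E + crate C + crate B + crate F: weight 4 + 13 + 6 + 3 = 26 ≤ 32, value 4 + 16 + 13 + 9 = 42.
crate C + crate G + crate B + crate F: weight 13 + 9 + 6 + 3 = 31 ≤ 32, value 16 + 11 + 13 + 9 = 49.
crate E + crate C + crate G + crate B: weight 4 + 13 + 9 + 6 = 32 ≤ 32, value 4 + 16 + 11 + 13 = 44.
Best is crate C, crate G, crate B, and crate F with total value 49.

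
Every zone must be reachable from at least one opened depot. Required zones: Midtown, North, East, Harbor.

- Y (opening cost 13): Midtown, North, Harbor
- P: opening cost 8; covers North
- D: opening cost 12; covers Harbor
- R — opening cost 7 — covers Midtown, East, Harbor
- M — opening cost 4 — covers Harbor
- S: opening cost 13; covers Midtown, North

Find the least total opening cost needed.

This is a weighted set-cover instance.
Choose P and R: together they cover Midtown, North, East, Harbor — every zone.
Total opening cost: 8 + 7 = 15.
No cover costs less than 15.

15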